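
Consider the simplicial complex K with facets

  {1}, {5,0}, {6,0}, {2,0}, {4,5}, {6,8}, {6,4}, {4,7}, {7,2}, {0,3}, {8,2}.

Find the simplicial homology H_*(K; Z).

Order the vertices as 0 < 1 < 2 < 3 < 4 < 5 < 6 < 7 < 8. Listing each simplex with vertices in this order, K has dimension 1 with simplices:

  0-simplices (9): [0], [1], [2], [3], [4], [5], [6], [7], [8]
  1-simplices (10): [0,2], [0,3], [0,5], [0,6], [2,7], [2,8], [4,5], [4,6], [4,7], [6,8]

so the chain groups are C_0 ≅ Z^9, C_1 ≅ Z^10.

The boundary map ∂_1: C_1 → C_0 maps an edge to its endpoints' difference, ∂[p,q] = q − p.
This gives a 9×10 integer matrix of rank 7; reducing to Smith normal form yields diagonal entries (1,1,1,1,1,1,1).

Reading off H_k = ker ∂_k / im ∂_{k+1}:

  H_0: rank C_0 − rank ∂_1 = 9 − 7 = 2, and the invariant factors of ∂_1 are all 1, so H_0 = Z^2.
  H_1: rank ker ∂_1 − rank ∂_2 = (10 − 7) − 0 = 3, and there is no ∂_2, so H_1 = Z^3.

As a check, the Euler characteristic is 9 − 10 = -1, which agrees with 2 − 3 = -1.

H_0 = Z^2,  H_1 = Z^3.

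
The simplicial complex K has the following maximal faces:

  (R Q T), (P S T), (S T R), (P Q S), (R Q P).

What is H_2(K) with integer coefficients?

We work with the vertex ordering P < Q < R < S < T. The simplices of K, each written with vertices in increasing order, are:

  0-simplices (5): P, Q, R, S, T
  1-simplices (10): PQ, PR, PS, PT, QR, QS, QT, RS, RT, ST
  2-simplices (5): PQR, PQS, PST, QRT, RST

Hence C_0 ≅ Z^5, C_1 ≅ Z^10, C_2 ≅ Z^5.

The boundary map ∂_1: C_1 → C_0 sends each edge [p,q] (with p < q) to q − p. For instance
  ∂ST = T − S.
This gives a 5×10 integer matrix of rank 4; reducing to Smith normal form yields diagonal entries (1,1,1,1).

Boundary ∂_2: C_2 → C_1 acts by ∂[p,q,r] = [q,r] − [p,r] + [p,q]. For instance
  ∂PST = ST − PT + PS,
  ∂PQS = QS − PS + PQ.
This gives a 10×5 integer matrix of rank 5; reducing to Smith normal form yields diagonal entries (1,1,1,1,1).

Reading off H_k = ker ∂_k / im ∂_{k+1}:

  H_2: rank ker ∂_2 − rank ∂_3 = (5 − 5) − 0 = 0, and there is no ∂_3, so H_2 = 0.

H_2 ≅ 0.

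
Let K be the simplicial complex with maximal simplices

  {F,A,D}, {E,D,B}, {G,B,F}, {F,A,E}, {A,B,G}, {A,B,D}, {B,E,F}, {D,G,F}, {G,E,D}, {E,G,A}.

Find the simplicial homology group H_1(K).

H_1 = Z/2.

We work with the vertex ordering A < B < D < E < F < G. The simplices of K, each written with vertices in increasing order, are:

  0-simplices (6): A, B, D, E, F, G
  1-simplices (15): AB, AD, AE, AF, AG, BD, BE, BF, BG, DE, DF, DG, EF, EG, FG
  2-simplices (10): ABD, ABG, ADF, AEF, AEG, BDE, BEF, BFG, DEG, DFG

so the chain groups are C_0 ≅ Z^6, C_1 ≅ Z^15, C_2 ≅ Z^10.

Boundary ∂_1: C_1 → C_0 maps an edge to its endpoints' difference, ∂[p,q] = q − p.
This gives a 6×15 integer matrix of rank 5; reducing to Smith normal form yields diagonal entries (1,1,1,1,1).

Boundary ∂_2: C_2 → C_1 acts by ∂[p,q,r] = [q,r] − [p,r] + [p,q]. For instance
  ∂BFG = FG − BG + BF,
  ∂BDE = DE − BE + BD.
The resulting 15×10 matrix has rank 10, and its Smith normal form has invariant factors (1,1,1,1,1,1,1,1,1,2).

Now H_k = ker ∂_k / im ∂_{k+1}, so:

  H_1: rank ker ∂_1 − rank ∂_2 = (15 − 5) − 10 = 0, and ∂_2 has invariant factor 2 > 1, so H_1 = Z/2.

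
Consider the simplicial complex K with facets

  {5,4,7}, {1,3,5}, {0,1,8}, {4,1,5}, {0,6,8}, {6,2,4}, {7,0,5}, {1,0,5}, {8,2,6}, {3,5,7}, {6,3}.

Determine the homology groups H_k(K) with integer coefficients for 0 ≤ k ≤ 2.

Order the vertices as 0 < 1 < 2 < 3 < 4 < 5 < 6 < 7 < 8. Listing each simplex with vertices in this order, K has dimension 2 with simplices:

  0-simplices (9): [0], [1], [2], [3], [4], [5], [6], [7], [8]
  1-simplices (20): [0,1], [0,5], [0,6], [0,7], [0,8], [1,3], [1,4], [1,5], [1,8], [2,4], [2,6], [2,8], [3,5], [3,6], [3,7], [4,5], [4,6], [4,7], [5,7], [6,8]
  2-simplices (10): [0,1,5], [0,1,8], [0,5,7], [0,6,8], [1,3,5], [1,4,5], [2,4,6], [2,6,8], [3,5,7], [4,5,7]

giving chain groups C_0 ≅ Z^9, C_1 ≅ Z^20, C_2 ≅ Z^10.

Boundary ∂_1: C_1 → C_0 maps an edge to its endpoints' difference, ∂[p,q] = q − p. For instance
  ∂[1,3] = [3] − [1].
This gives a 9×20 integer matrix of rank 8; reducing to Smith normal form yields diagonal entries (1,1,1,1,1,1,1,1).

The boundary map ∂_2: C_2 → C_1 sends each 2-simplex [p,q,r] to [q,r] − [p,r] + [p,q]. For instance
  ∂[0,5,7] = [5,7] − [0,7] + [0,5],
  ∂[1,3,5] = [3,5] − [1,5] + [1,3].
The resulting 20×10 matrix has rank 10, and its Smith normal form has invariant factors (1,1,1,1,1,1,1,1,1,1).

From H_k ≅ ker(∂_k) / im(∂_{k+1}) we obtain:

  H_0: rank C_0 − rank ∂_1 = 9 − 8 = 1, and the invariant factors of ∂_1 are all 1, so H_0 = Z.
  H_1: rank ker ∂_1 − rank ∂_2 = (20 − 8) − 10 = 2, and the invariant factors of ∂_2 are all 1, so H_1 = Z^2.
  H_2: rank ker ∂_2 − rank ∂_3 = (10 − 10) − 0 = 0, and there is no ∂_3, so H_2 = 0.

As a check, the Euler characteristic is 9 − 20 + 10 = -1, which agrees with 1 − 2 + 0 = -1.

H_0 = Z,  H_1 = Z^2,  H_2 = 0.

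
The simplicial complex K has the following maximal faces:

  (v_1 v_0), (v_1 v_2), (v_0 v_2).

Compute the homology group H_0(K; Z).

Fix the vertex order v_0 < v_1 < v_2 and write every simplex with vertices in increasing order. Then dim K = 1 and the simplices of K are:

  0-simplices (3): [v_0], [v_1], [v_2]
  1-simplices (3): [v_0,v_1], [v_0,v_2], [v_1,v_2]

giving chain groups C_0 ≅ Z^3, C_1 ≅ Z^3.

∂_1: C_1 → C_0 maps an edge to its endpoints' difference, ∂[p,q] = q − p.
The resulting 3×3 matrix has rank 2, and its Smith normal form has invariant factors (1,1).

Now H_k = ker ∂_k / im ∂_{k+1}, so:

  H_0: rank C_0 − rank ∂_1 = 3 − 2 = 1, and the invariant factors of ∂_1 are all 1, so H_0 = Z.

H_0 = Z.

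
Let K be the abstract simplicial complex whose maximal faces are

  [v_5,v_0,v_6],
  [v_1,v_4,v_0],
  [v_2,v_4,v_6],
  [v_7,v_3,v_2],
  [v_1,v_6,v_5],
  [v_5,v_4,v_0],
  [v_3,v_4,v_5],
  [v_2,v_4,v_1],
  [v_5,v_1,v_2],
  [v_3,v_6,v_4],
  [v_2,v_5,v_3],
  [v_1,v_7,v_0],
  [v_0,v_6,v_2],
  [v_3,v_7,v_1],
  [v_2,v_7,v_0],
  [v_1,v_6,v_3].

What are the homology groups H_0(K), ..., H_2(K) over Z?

Order the vertices as v_0 < v_1 < v_2 < v_3 < v_4 < v_5 < v_6 < v_7. Listing each simplex with vertices in this order, K has dimension 2 with simplices:

  0-simplices (8): [v_0], [v_1], [v_2], [v_3], [v_4], [v_5], [v_6], [v_7]
  1-simplices (24): (24 of them)
  2-simplices (16): (16 of them)

so the chain groups are C_0 ≅ Z^8, C_1 ≅ Z^24, C_2 ≅ Z^16.

∂_1: C_1 → C_0 maps an edge to its endpoints' difference, ∂[p,q] = q − p. For instance
  ∂[v_2,v_3] = [v_3] − [v_2].
The resulting 8×24 matrix has rank 7, and its Smith normal form has invariant factors (1,1,1,1,1,1,1).

The boundary map ∂_2: C_2 → C_1 acts by ∂[p,q,r] = [q,r] − [p,r] + [p,q]. For instance
  ∂[v_1,v_3,v_7] = [v_3,v_7] − [v_1,v_7] + [v_1,v_3],
  ∂[v_1,v_3,v_6] = [v_3,v_6] − [v_1,v_6] + [v_1,v_3].
As a 24×16 matrix over Z this has rank 15, with invariant factors (1,1,1,1,1,1,1,1,1,1,1,1,1,1,1).

Reading off H_k = ker ∂_k / im ∂_{k+1}:

  H_0: rank C_0 − rank ∂_1 = 8 − 7 = 1, and the invariant factors of ∂_1 are all 1, so H_0 = Z.
  H_1: rank ker ∂_1 − rank ∂_2 = (24 − 7) − 15 = 2, and the invariant factors of ∂_2 are all 1, so H_1 = Z^2.
  H_2: rank ker ∂_2 − rank ∂_3 = (16 − 15) − 0 = 1, and there is no ∂_3, so H_2 = Z.

H_0 = Z,  H_1 = Z^2,  H_2 = Z.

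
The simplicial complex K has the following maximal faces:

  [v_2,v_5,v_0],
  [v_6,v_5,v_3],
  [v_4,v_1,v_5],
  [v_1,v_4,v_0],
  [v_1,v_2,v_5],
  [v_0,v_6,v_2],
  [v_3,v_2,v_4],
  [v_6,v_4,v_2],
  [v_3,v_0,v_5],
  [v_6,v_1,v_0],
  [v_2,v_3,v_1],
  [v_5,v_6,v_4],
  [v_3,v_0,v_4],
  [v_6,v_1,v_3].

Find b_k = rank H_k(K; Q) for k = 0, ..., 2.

K has 7 vertices, 21 edges, 14 triangles.
rank ∂_0 = 0, rank ∂_1 = 6 ⇒ b_0 = 7 − 0 − 6 = 1; all invariant factors of ∂_1 are 1 so no torsion. So H_0 = Z.
rank ∂_1 = 6, rank ∂_2 = 13 ⇒ b_1 = 21 − 6 − 13 = 2; all invariant factors of ∂_2 are 1 so no torsion. So H_1 = Z^2.
rank ∂_2 = 13, rank ∂_3 = 0 ⇒ b_2 = 14 − 13 − 0 = 1. So H_2 = Z.

b_0 = 1, b_1 = 2, b_2 = 1.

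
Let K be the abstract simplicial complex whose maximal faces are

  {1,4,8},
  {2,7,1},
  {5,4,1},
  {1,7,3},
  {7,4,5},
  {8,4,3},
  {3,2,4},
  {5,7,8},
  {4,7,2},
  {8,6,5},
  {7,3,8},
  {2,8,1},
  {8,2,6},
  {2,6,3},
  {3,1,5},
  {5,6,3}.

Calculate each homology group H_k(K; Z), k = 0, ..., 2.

Order the vertices as 1 < 2 < 3 < 4 < 5 < 6 < 7 < 8. Listing each simplex with vertices in this order, K has dimension 2 with simplices:

  0-simplices (8): [1], [2], [3], [4], [5], [6], [7], [8]
  1-simplices (24): (24 of them)
  2-simplices (16): [1,2,7], [1,2,8], [1,3,5], [1,3,7], [1,4,5], [1,4,8], [2,3,4], [2,3,6], [2,4,7], [2,6,8], [3,4,8], [3,5,6], [3,7,8], [4,5,7], [5,6,8], [5,7,8]

Hence C_0 ≅ Z^8, C_1 ≅ Z^24, C_2 ≅ Z^16.

The boundary map ∂_1: C_1 → C_0 is given by ∂[p,q] = [q] − [p].
The 8×24 boundary matrix has rank 7 and Smith normal form diag(1,1,1,1,1,1,1).

∂_2: C_2 → C_1 maps a triangle to the signed sum of its edges. For instance
  ∂[5,6,8] = [6,8] − [5,8] + [5,6],
  ∂[2,3,4] = [3,4] − [2,4] + [2,3].
This gives a 24×16 integer matrix of rank 15; reducing to Smith normal form yields diagonal entries (1,1,1,1,1,1,1,1,1,1,1,1,1,1,1).

Reading off H_k = ker ∂_k / im ∂_{k+1}:

  H_0: rank C_0 − rank ∂_1 = 8 − 7 = 1, and the invariant factors of ∂_1 are all 1, so H_0 = Z.
  H_1: rank ker ∂_1 − rank ∂_2 = (24 − 7) − 15 = 2, and the invariant factors of ∂_2 are all 1, so H_1 = Z^2.
  H_2: rank ker ∂_2 − rank ∂_3 = (16 − 15) − 0 = 1, and there is no ∂_3, so H_2 = Z.

As a check, the Euler characteristic is 8 − 24 + 16 = 0, which agrees with 1 − 2 + 1 = 0.

H_0 = Z,  H_1 = Z^2,  H_2 = Z.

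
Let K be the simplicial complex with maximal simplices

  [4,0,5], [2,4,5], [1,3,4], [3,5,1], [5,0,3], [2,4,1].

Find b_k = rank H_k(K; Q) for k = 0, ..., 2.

K has 6 vertices, 12 edges, 6 triangles.
rank ∂_0 = 0, rank ∂_1 = 5 ⇒ b_0 = 6 − 0 − 5 = 1; all invariant factors of ∂_1 are 1 so no torsion. So H_0 = Z.
rank ∂_1 = 5, rank ∂_2 = 6 ⇒ b_1 = 12 − 5 − 6 = 1; all invariant factors of ∂_2 are 1 so no torsion. So H_1 = Z.
rank ∂_2 = 6, rank ∂_3 = 0 ⇒ b_2 = 6 − 6 − 0 = 0. So H_2 = 0.

b_0 = 1, b_1 = 1, b_2 = 0.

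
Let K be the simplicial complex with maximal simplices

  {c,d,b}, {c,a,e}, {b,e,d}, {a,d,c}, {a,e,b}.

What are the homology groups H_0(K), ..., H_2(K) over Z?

Fix the vertex order a < b < c < d < e and write every simplex with vertices in increasing order. Then dim K = 2 and the simplices of K are:

  0-simplices (5): a, b, c, d, e
  1-simplices (10): ab, ac, ad, ae, bc, bd, be, cd, ce, de
  2-simplices (5): abe, acd, ace, bcd, bde

so the chain groups are C_0 ≅ Z^5, C_1 ≅ Z^10, C_2 ≅ Z^5.

The boundary map ∂_1: C_1 → C_0 sends each edge [p,q] (with p < q) to q − p.
This gives a 5×10 integer matrix of rank 4; reducing to Smith normal form yields diagonal entries (1,1,1,1).

The boundary map ∂_2: C_2 → C_1 acts by ∂[p,q,r] = [q,r] − [p,r] + [p,q]. For instance
  ∂abe = be − ae + ab,
  ∂bcd = cd − bd + bc.
The resulting 10×5 matrix has rank 5, and its Smith normal form has invariant factors (1,1,1,1,1).

Now H_k = ker ∂_k / im ∂_{k+1}, so:

  H_0: rank C_0 − rank ∂_1 = 5 − 4 = 1, and the invariant factors of ∂_1 are all 1, so H_0 ≅ Z.
  H_1: rank ker ∂_1 − rank ∂_2 = (10 − 4) − 5 = 1, and the invariant factors of ∂_2 are all 1, so H_1 ≅ Z.
  H_2: rank ker ∂_2 − rank ∂_3 = (5 − 5) − 0 = 0, and there is no ∂_3, so H_2 ≅ 0.

H_0 ≅ Z,  H_1 ≅ Z,  H_2 = 0.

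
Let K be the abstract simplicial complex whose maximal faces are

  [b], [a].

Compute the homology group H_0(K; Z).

H_0 = Z^2.

We work with the vertex ordering a < b. The simplices of K, each written with vertices in increasing order, are:

  0-simplices (2): a, b

Hence C_0 ≅ Z^2.

Now H_k = ker ∂_k / im ∂_{k+1}, so:

  H_0: rank C_0 − rank ∂_1 = 2 − 0 = 2, and there is no ∂_1, so H_0 ≅ Z^2.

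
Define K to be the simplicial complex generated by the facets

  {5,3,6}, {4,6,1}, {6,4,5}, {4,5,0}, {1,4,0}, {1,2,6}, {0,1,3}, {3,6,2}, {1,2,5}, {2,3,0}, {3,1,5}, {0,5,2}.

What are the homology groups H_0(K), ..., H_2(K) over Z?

H_0 ≅ Z,  H_1 ≅ Z/2Z,  H_2 = 0.

Take the total order 0 < 1 < 2 < 3 < 4 < 5 < 6 on the vertex set. Then K (dimension 2) consists of the simplices:

  0-simplices (7): [0], [1], [2], [3], [4], [5], [6]
  1-simplices (18): [0,1], [0,2], [0,3], [0,4], [0,5], [1,2], [1,3], [1,4], [1,5], [1,6], [2,3], [2,5], [2,6], [3,5], [3,6], [4,5], [4,6], [5,6]
  2-simplices (12): [0,1,3], [0,1,4], [0,2,3], [0,2,5], [0,4,5], [1,2,5], [1,2,6], [1,3,5], [1,4,6], [2,3,6], [3,5,6], [4,5,6]

giving chain groups C_0 ≅ Z^7, C_1 ≅ Z^18, C_2 ≅ Z^12.

∂_1: C_1 → C_0 sends each edge [p,q] (with p < q) to q − p. For instance
  ∂[4,5] = [5] − [4].
The 7×18 boundary matrix has rank 6 and Smith normal form diag(1,1,1,1,1,1).

∂_2: C_2 → C_1 acts by ∂[p,q,r] = [q,r] − [p,r] + [p,q]. For instance
  ∂[0,4,5] = [4,5] − [0,5] + [0,4],
  ∂[3,5,6] = [5,6] − [3,6] + [3,5].
The resulting 18×12 matrix has rank 12, and its Smith normal form has invariant factors (1,1,1,1,1,1,1,1,1,1,1,2).

Computing H_k = (kernel of ∂_k) / (image of ∂_{k+1}):

  H_0: rank C_0 − rank ∂_1 = 7 − 6 = 1, and the invariant factors of ∂_1 are all 1, so H_0 ≅ Z.
  H_1: rank ker ∂_1 − rank ∂_2 = (18 − 6) − 12 = 0, and ∂_2 has invariant factor 2 > 1, so H_1 ≅ Z/2Z.
  H_2: rank ker ∂_2 − rank ∂_3 = (12 − 12) − 0 = 0, and there is no ∂_3, so H_2 ≅ 0.

As a check, the Euler characteristic is 7 − 18 + 12 = 1, which agrees with 1 − 0 + 0 = 1.
(K is a triangulation of the real projective plane RP^2.)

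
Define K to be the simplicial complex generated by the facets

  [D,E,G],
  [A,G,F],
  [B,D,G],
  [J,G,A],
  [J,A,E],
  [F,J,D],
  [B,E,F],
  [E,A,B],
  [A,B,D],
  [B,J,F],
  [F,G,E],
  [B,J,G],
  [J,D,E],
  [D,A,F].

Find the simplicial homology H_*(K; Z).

Fix the vertex order A < B < D < E < F < G < J and write every simplex with vertices in increasing order. Then dim K = 2 and the simplices of K are:

  0-simplices (7): A, B, D, E, F, G, J
  1-simplices (21): AB, AD, AE, AF, AG, AJ, BD, BE, BF, BG, BJ, DE, DF, DG, DJ, EF, EG, EJ, FG, FJ, GJ
  2-simplices (14): ABD, ABE, ADF, AEJ, AFG, AGJ, BDG, BEF, BFJ, BGJ, DEG, DEJ, DFJ, EFG

so the chain groups are C_0 ≅ Z^7, C_1 ≅ Z^21, C_2 ≅ Z^14.

∂_1: C_1 → C_0 maps an edge to its endpoints' difference, ∂[p,q] = q − p. For instance
  ∂BE = E − B.
This gives a 7×21 integer matrix of rank 6; reducing to Smith normal form yields diagonal entries (1,1,1,1,1,1).

Boundary ∂_2: C_2 → C_1 acts by ∂[p,q,r] = [q,r] − [p,r] + [p,q]. For instance
  ∂BFJ = FJ − BJ + BF,
  ∂DFJ = FJ − DJ + DF.
This gives a 21×14 integer matrix of rank 13; reducing to Smith normal form yields diagonal entries (1,1,1,1,1,1,1,1,1,1,1,1,1).

From H_k ≅ ker(∂_k) / im(∂_{k+1}) we obtain:

  H_0: rank C_0 − rank ∂_1 = 7 − 6 = 1, and the invariant factors of ∂_1 are all 1, so H_0 = Z.
  H_1: rank ker ∂_1 − rank ∂_2 = (21 − 6) − 13 = 2, and the invariant factors of ∂_2 are all 1, so H_1 = Z^2.
  H_2: rank ker ∂_2 − rank ∂_3 = (14 − 13) − 0 = 1, and there is no ∂_3, so H_2 = Z.

(K is a triangulation of the torus T^2.)

H_0 = Z,  H_1 = Z^2,  H_2 = Z.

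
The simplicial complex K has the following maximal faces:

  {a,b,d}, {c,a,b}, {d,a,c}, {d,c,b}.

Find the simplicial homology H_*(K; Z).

K has 4 vertices, 6 edges, 4 triangles.
rank ∂_0 = 0, rank ∂_1 = 3 ⇒ b_0 = 4 − 0 − 3 = 1; all invariant factors of ∂_1 are 1 so no torsion. So H_0 = Z.
rank ∂_1 = 3, rank ∂_2 = 3 ⇒ b_1 = 6 − 3 − 3 = 0; all invariant factors of ∂_2 are 1 so no torsion. So H_1 = 0.
rank ∂_2 = 3, rank ∂_3 = 0 ⇒ b_2 = 4 − 3 − 0 = 1. So H_2 = Z.

H_0 ≅ Z,  H_1 = 0,  H_2 ≅ Z.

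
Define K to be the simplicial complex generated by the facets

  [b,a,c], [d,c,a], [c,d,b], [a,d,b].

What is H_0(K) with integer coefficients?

H_0 = Z.

Take the total order a < b < c < d on the vertex set. Then K (dimension 2) consists of the simplices:

  0-simplices (4): a, b, c, d
  1-simplices (6): ab, ac, ad, bc, bd, cd
  2-simplices (4): abc, abd, acd, bcd

giving chain groups C_0 ≅ Z^4, C_1 ≅ Z^6, C_2 ≅ Z^4.

The boundary map ∂_1: C_1 → C_0 is given by ∂[p,q] = [q] − [p]. For instance
  ∂cd = d − c.
The 4×6 boundary matrix has rank 3 and Smith normal form diag(1,1,1).

∂_2: C_2 → C_1 sends each 2-simplex [p,q,r] to [q,r] − [p,r] + [p,q]. For instance
  ∂bcd = cd − bd + bc,
  ∂abc = bc − ac + ab.
The 6×4 boundary matrix has rank 3 and Smith normal form diag(1,1,1).

Computing H_k = (kernel of ∂_k) / (image of ∂_{k+1}):

  H_0: rank C_0 − rank ∂_1 = 4 − 3 = 1, and the invariant factors of ∂_1 are all 1, so H_0 ≅ Z.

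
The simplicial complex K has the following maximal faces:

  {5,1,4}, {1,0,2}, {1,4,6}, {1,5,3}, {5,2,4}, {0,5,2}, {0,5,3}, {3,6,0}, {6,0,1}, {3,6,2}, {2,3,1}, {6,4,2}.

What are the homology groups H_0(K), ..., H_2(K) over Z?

H_0 = Z,  H_1 = Z/2Z,  H_2 = 0.

Take the total order 0 < 1 < 2 < 3 < 4 < 5 < 6 on the vertex set. Then K (dimension 2) consists of the simplices:

  0-simplices (7): [0], [1], [2], [3], [4], [5], [6]
  1-simplices (18): [0,1], [0,2], [0,3], [0,5], [0,6], [1,2], [1,3], [1,4], [1,5], [1,6], [2,3], [2,4], [2,5], [2,6], [3,5], [3,6], [4,5], [4,6]
  2-simplices (12): [0,1,2], [0,1,6], [0,2,5], [0,3,5], [0,3,6], [1,2,3], [1,3,5], [1,4,5], [1,4,6], [2,3,6], [2,4,5], [2,4,6]

Hence C_0 ≅ Z^7, C_1 ≅ Z^18, C_2 ≅ Z^12.

∂_1: C_1 → C_0 sends each edge [p,q] (with p < q) to q − p.
The 7×18 boundary matrix has rank 6 and Smith normal form diag(1,1,1,1,1,1).

∂_2: C_2 → C_1 acts by ∂[p,q,r] = [q,r] − [p,r] + [p,q]. For instance
  ∂[2,4,5] = [4,5] − [2,5] + [2,4],
  ∂[2,3,6] = [3,6] − [2,6] + [2,3].
The resulting 18×12 matrix has rank 12, and its Smith normal form has invariant factors (1,1,1,1,1,1,1,1,1,1,1,2).

From H_k ≅ ker(∂_k) / im(∂_{k+1}) we obtain:

  H_0: rank C_0 − rank ∂_1 = 7 − 6 = 1, and the invariant factors of ∂_1 are all 1, so H_0 = Z.
  H_1: rank ker ∂_1 − rank ∂_2 = (18 − 6) − 12 = 0, and ∂_2 has invariant factor 2 > 1, so H_1 = Z/2Z.
  H_2: rank ker ∂_2 − rank ∂_3 = (12 − 12) − 0 = 0, and there is no ∂_3, so H_2 = 0.

As a check, the Euler characteristic is 7 − 18 + 12 = 1, which agrees with 1 − 0 + 0 = 1.
(K is a triangulation of the real projective plane RP^2.)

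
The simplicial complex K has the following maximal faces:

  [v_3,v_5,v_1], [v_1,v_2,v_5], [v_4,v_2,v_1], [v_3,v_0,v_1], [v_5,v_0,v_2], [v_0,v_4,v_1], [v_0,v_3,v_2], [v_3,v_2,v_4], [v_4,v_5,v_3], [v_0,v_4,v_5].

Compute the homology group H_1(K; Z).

H_1 = Z/2.

Take the total order v_0 < v_1 < v_2 < v_3 < v_4 < v_5 on the vertex set. Then K (dimension 2) consists of the simplices:

  0-simplices (6): [v_0], [v_1], [v_2], [v_3], [v_4], [v_5]
  1-simplices (15): (15 of them)
  2-simplices (10): [v_0,v_1,v_3], [v_0,v_1,v_4], [v_0,v_2,v_3], [v_0,v_2,v_5], [v_0,v_4,v_5], [v_1,v_2,v_4], [v_1,v_2,v_5], [v_1,v_3,v_5], [v_2,v_3,v_4], [v_3,v_4,v_5]

so the chain groups are C_0 ≅ Z^6, C_1 ≅ Z^15, C_2 ≅ Z^10.

The boundary map ∂_1: C_1 → C_0 sends each edge [p,q] (with p < q) to q − p. For instance
  ∂[v_0,v_3] = [v_3] − [v_0].
As a 6×15 matrix over Z this has rank 5, with invariant factors (1,1,1,1,1).

Boundary ∂_2: C_2 → C_1 maps a triangle to the signed sum of its edges. For instance
  ∂[v_1,v_2,v_4] = [v_2,v_4] − [v_1,v_4] + [v_1,v_2],
  ∂[v_1,v_3,v_5] = [v_3,v_5] − [v_1,v_5] + [v_1,v_3].
This gives a 15×10 integer matrix of rank 10; reducing to Smith normal form yields diagonal entries (1,1,1,1,1,1,1,1,1,2).

Now H_k = ker ∂_k / im ∂_{k+1}, so:

  H_1: rank ker ∂_1 − rank ∂_2 = (15 − 5) − 10 = 0, and ∂_2 has invariant factor 2 > 1, so H_1 ≅ Z/2.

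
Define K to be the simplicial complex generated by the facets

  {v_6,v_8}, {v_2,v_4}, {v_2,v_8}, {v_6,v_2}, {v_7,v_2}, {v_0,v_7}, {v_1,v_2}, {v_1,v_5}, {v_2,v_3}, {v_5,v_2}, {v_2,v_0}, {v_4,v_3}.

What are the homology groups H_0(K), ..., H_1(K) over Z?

Order the vertices as v_0 < v_1 < v_2 < v_3 < v_4 < v_5 < v_6 < v_7 < v_8. Listing each simplex with vertices in this order, K has dimension 1 with simplices:

  0-simplices (9): [v_0], [v_1], [v_2], [v_3], [v_4], [v_5], [v_6], [v_7], [v_8]
  1-simplices (12): [v_0,v_2], [v_0,v_7], [v_1,v_2], [v_1,v_5], [v_2,v_3], [v_2,v_4], [v_2,v_5], [v_2,v_6], [v_2,v_7], [v_2,v_8], [v_3,v_4], [v_6,v_8]

Hence C_0 ≅ Z^9, C_1 ≅ Z^12.

The boundary map ∂_1: C_1 → C_0 is given by ∂[p,q] = [q] − [p].
As a 9×12 matrix over Z this has rank 8, with invariant factors (1,1,1,1,1,1,1,1).

Reading off H_k = ker ∂_k / im ∂_{k+1}:

  H_0: rank C_0 − rank ∂_1 = 9 − 8 = 1, and the invariant factors of ∂_1 are all 1, so H_0 ≅ Z.
  H_1: rank ker ∂_1 − rank ∂_2 = (12 − 8) − 0 = 4, and there is no ∂_2, so H_1 ≅ Z^4.

(K is a triangulation of a wedge of 4 circles.)

H_0 ≅ Z,  H_1 ≅ Z^4.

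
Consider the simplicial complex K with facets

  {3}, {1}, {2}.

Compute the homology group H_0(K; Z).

H_0 = Z^3.

Order the vertices as 1 < 2 < 3. Listing each simplex with vertices in this order, K has dimension 0 with simplices:

  0-simplices (3): [1], [2], [3]

so the chain groups are C_0 ≅ Z^3.

Reading off H_k = ker ∂_k / im ∂_{k+1}:

  H_0: rank C_0 − rank ∂_1 = 3 − 0 = 3, and there is no ∂_1, so H_0 = Z^3.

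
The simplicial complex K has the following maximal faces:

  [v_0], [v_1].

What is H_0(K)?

H_0 = Z^2.

Order the vertices as v_0 < v_1. Listing each simplex with vertices in this order, K has dimension 0 with simplices:

  0-simplices (2): [v_0], [v_1]

so the chain groups are C_0 ≅ Z^2.

Now H_k = ker ∂_k / im ∂_{k+1}, so:

  H_0: rank C_0 − rank ∂_1 = 2 − 0 = 2, and there is no ∂_1, so H_0 ≅ Z^2.

(K is a triangulation of a set of 2 points.)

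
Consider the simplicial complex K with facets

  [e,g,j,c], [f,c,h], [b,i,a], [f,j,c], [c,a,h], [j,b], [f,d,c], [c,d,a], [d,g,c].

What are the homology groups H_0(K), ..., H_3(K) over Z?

Take the total order a < b < c < d < e < f < g < h < i < j on the vertex set. Then K (dimension 3) consists of the simplices:

  0-simplices (10): a, b, c, d, e, f, g, h, i, j
  1-simplices (20): ab, ac, ad, ah, ai, bi, bj, cd, ce, cf, cg, ch, cj, df, dg, eg, ej, fh, fj, gj
  2-simplices (11): abi, acd, ach, cdf, cdg, ceg, cej, cfh, cfj, cgj, egj
  3-simplices (1): cegj

giving chain groups C_0 ≅ Z^10, C_1 ≅ Z^20, C_2 ≅ Z^11, C_3 ≅ Z^1.

∂_1: C_1 → C_0 is given by ∂[p,q] = [q] − [p]. For instance
  ∂ac = c − a.
The resulting 10×20 matrix has rank 9, and its Smith normal form has invariant factors (1,1,1,1,1,1,1,1,1).

∂_2: C_2 → C_1 acts by ∂[p,q,r] = [q,r] − [p,r] + [p,q]. For instance
  ∂egj = gj − ej + eg,
  ∂cej = ej − cj + ce.
The 20×11 boundary matrix has rank 10 and Smith normal form diag(1,1,1,1,1,1,1,1,1,1).

The boundary map ∂_3: C_3 → C_2 sends each 3-simplex σ to the alternating sum Σ_i (−1)^i (σ with its i-th vertex removed). For instance
  ∂cegj = egj − cgj + cej − ceg.
The resulting 11×1 matrix has rank 1, and its Smith normal form has invariant factors (1).

Now H_k = ker ∂_k / im ∂_{k+1}, so:

  H_0: rank C_0 − rank ∂_1 = 10 − 9 = 1, and the invariant factors of ∂_1 are all 1, so H_0 = Z.
  H_1: rank ker ∂_1 − rank ∂_2 = (20 − 9) − 10 = 1, and the invariant factors of ∂_2 are all 1, so H_1 = Z.
  H_2: rank ker ∂_2 − rank ∂_3 = (11 − 10) − 1 = 0, and the invariant factors of ∂_3 are all 1, so H_2 = 0.
  H_3: rank ker ∂_3 − rank ∂_4 = (1 − 1) − 0 = 0, and there is no ∂_4, so H_3 = 0.

As a check, the Euler characteristic is 10 − 20 + 11 − 1 = 0, which agrees with 1 − 1 + 0 − 0 = 0.

H_0 = Z,  H_1 = Z,  H_2 = 0,  H_3 = 0.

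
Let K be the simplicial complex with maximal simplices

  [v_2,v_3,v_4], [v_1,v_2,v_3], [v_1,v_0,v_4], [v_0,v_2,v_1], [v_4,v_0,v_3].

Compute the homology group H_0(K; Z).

K has 5 vertices, 10 edges, 5 triangles.
rank ∂_0 = 0, rank ∂_1 = 4 ⇒ b_0 = 5 − 0 − 4 = 1; all invariant factors of ∂_1 are 1 so no torsion. So H_0 ≅ Z.

H_0 ≅ Z.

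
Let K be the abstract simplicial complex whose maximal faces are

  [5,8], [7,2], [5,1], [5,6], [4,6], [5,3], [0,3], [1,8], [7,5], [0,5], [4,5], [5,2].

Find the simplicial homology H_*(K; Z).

H_0 = Z,  H_1 = Z^4.

Take the total order 0 < 1 < 2 < 3 < 4 < 5 < 6 < 7 < 8 on the vertex set. Then K (dimension 1) consists of the simplices:

  0-simplices (9): [0], [1], [2], [3], [4], [5], [6], [7], [8]
  1-simplices (12): [0,3], [0,5], [1,5], [1,8], [2,5], [2,7], [3,5], [4,5], [4,6], [5,6], [5,7], [5,8]

giving chain groups C_0 ≅ Z^9, C_1 ≅ Z^12.

∂_1: C_1 → C_0 is given by ∂[p,q] = [q] − [p].
As a 9×12 matrix over Z this has rank 8, with invariant factors (1,1,1,1,1,1,1,1).

Computing H_k = (kernel of ∂_k) / (image of ∂_{k+1}):

  H_0: rank C_0 − rank ∂_1 = 9 − 8 = 1, and the invariant factors of ∂_1 are all 1, so H_0 ≅ Z.
  H_1: rank ker ∂_1 − rank ∂_2 = (12 − 8) − 0 = 4, and there is no ∂_2, so H_1 ≅ Z^4.

As a check, the Euler characteristic is 9 − 12 = -3, which agrees with 1 − 4 = -3.
(K is a triangulation of a wedge of 4 circles.)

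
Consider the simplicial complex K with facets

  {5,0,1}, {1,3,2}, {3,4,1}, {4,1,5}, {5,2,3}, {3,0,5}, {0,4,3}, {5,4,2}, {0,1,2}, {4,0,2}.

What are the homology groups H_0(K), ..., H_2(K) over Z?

H_0 = Z,  H_1 = Z/2Z,  H_2 = 0.

Order the vertices as 0 < 1 < 2 < 3 < 4 < 5. Listing each simplex with vertices in this order, K has dimension 2 with simplices:

  0-simplices (6): [0], [1], [2], [3], [4], [5]
  1-simplices (15): [0,1], [0,2], [0,3], [0,4], [0,5], [1,2], [1,3], [1,4], [1,5], [2,3], [2,4], [2,5], [3,4], [3,5], [4,5]
  2-simplices (10): [0,1,2], [0,1,5], [0,2,4], [0,3,4], [0,3,5], [1,2,3], [1,3,4], [1,4,5], [2,3,5], [2,4,5]

Hence C_0 ≅ Z^6, C_1 ≅ Z^15, C_2 ≅ Z^10.

Boundary ∂_1: C_1 → C_0 sends each edge [p,q] (with p < q) to q − p. For instance
  ∂[0,4] = [4] − [0].
This gives a 6×15 integer matrix of rank 5; reducing to Smith normal form yields diagonal entries (1,1,1,1,1).

∂_2: C_2 → C_1 acts by ∂[p,q,r] = [q,r] − [p,r] + [p,q]. For instance
  ∂[2,4,5] = [4,5] − [2,5] + [2,4],
  ∂[0,1,2] = [1,2] − [0,2] + [0,1].
The resulting 15×10 matrix has rank 10, and its Smith normal form has invariant factors (1,1,1,1,1,1,1,1,1,2).

From H_k ≅ ker(∂_k) / im(∂_{k+1}) we obtain:

  H_0: rank C_0 − rank ∂_1 = 6 − 5 = 1, and the invariant factors of ∂_1 are all 1, so H_0 ≅ Z.
  H_1: rank ker ∂_1 − rank ∂_2 = (15 − 5) − 10 = 0, and ∂_2 has invariant factor 2 > 1, so H_1 ≅ Z/2Z.
  H_2: rank ker ∂_2 − rank ∂_3 = (10 − 10) − 0 = 0, and there is no ∂_3, so H_2 ≅ 0.

As a check, the Euler characteristic is 6 − 15 + 10 = 1, which agrees with 1 − 0 + 0 = 1.
(K is a triangulation of the real projective plane RP^2.)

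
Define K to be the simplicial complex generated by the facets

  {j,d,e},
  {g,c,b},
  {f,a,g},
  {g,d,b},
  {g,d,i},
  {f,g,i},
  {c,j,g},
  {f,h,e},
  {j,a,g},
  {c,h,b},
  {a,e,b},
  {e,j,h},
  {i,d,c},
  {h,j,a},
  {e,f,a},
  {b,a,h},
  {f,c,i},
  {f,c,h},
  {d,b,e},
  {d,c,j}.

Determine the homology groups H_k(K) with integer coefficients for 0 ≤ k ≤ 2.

We work with the vertex ordering a < b < c < d < e < f < g < h < i < j. The simplices of K, each written with vertices in increasing order, are:

  0-simplices (10): a, b, c, d, e, f, g, h, i, j
  1-simplices (30): ab, ae, af, ag, ah, aj, bc, bd, be, bg, bh, cd, cf, cg, ch, ci, cj, de, dg, di, dj, ef, eh, ej, fg, fh, fi, gi, gj, hj
  2-simplices (20): abe, abh, aef, afg, agj, ahj, bcg, bch, bde, bdg, cdi, cdj, cfh, cfi, cgj, dej, dgi, efh, ehj, fgi

Hence C_0 ≅ Z^10, C_1 ≅ Z^30, C_2 ≅ Z^20.

Boundary ∂_1: C_1 → C_0 is given by ∂[p,q] = [q] − [p].
As a 10×30 matrix over Z this has rank 9, with invariant factors (1,1,1,1,1,1,1,1,1).

Boundary ∂_2: C_2 → C_1 acts by ∂[p,q,r] = [q,r] − [p,r] + [p,q]. For instance
  ∂abh = bh − ah + ab,
  ∂dej = ej − dj + de.
The resulting 30×20 matrix has rank 20, and its Smith normal form has invariant factors (1,1,1,1,1,1,1,1,1,1,1,1,1,1,1,1,1,1,1,2).

Now H_k = ker ∂_k / im ∂_{k+1}, so:

  H_0: rank C_0 − rank ∂_1 = 10 − 9 = 1, and the invariant factors of ∂_1 are all 1, so H_0 = Z.
  H_1: rank ker ∂_1 − rank ∂_2 = (30 − 9) − 20 = 1, and ∂_2 has invariant factor 2 > 1, so H_1 = Z ⊕ Z/2Z.
  H_2: rank ker ∂_2 − rank ∂_3 = (20 − 20) − 0 = 0, and there is no ∂_3, so H_2 = 0.

H_0 ≅ Z,  H_1 ≅ Z ⊕ Z/2Z,  H_2 = 0.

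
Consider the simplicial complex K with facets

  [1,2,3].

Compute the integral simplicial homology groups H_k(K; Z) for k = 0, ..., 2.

H_0 = Z,  H_1 = 0,  H_2 = 0.

Take the total order 1 < 2 < 3 on the vertex set. Then K (dimension 2) consists of the simplices:

  0-simplices (3): [1], [2], [3]
  1-simplices (3): [1,2], [1,3], [2,3]
  2-simplices (1): [1,2,3]

giving chain groups C_0 ≅ Z^3, C_1 ≅ Z^3, C_2 ≅ Z^1.

Boundary ∂_1: C_1 → C_0 sends each edge [p,q] (with p < q) to q − p.
The 3×3 boundary matrix has rank 2 and Smith normal form diag(1,1).

∂_2: C_2 → C_1 sends each 2-simplex [p,q,r] to [q,r] − [p,r] + [p,q]. For instance
  ∂[1,2,3] = [2,3] − [1,3] + [1,2].
This gives a 3×1 integer matrix of rank 1; reducing to Smith normal form yields diagonal entries (1).

Reading off H_k = ker ∂_k / im ∂_{k+1}:

  H_0: rank C_0 − rank ∂_1 = 3 − 2 = 1, and the invariant factors of ∂_1 are all 1, so H_0 ≅ Z.
  H_1: rank ker ∂_1 − rank ∂_2 = (3 − 2) − 1 = 0, and the invariant factors of ∂_2 are all 1, so H_1 ≅ 0.
  H_2: rank ker ∂_2 − rank ∂_3 = (1 − 1) − 0 = 0, and there is no ∂_3, so H_2 ≅ 0.

As a check, the Euler characteristic is 3 − 3 + 1 = 1, which agrees with 1 − 0 + 0 = 1.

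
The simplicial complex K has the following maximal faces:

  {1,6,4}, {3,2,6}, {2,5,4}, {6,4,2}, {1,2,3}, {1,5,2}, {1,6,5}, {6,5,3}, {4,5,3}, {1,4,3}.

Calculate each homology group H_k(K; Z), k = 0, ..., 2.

H_0 = Z,  H_1 = Z/2Z,  H_2 = 0.

Take the total order 1 < 2 < 3 < 4 < 5 < 6 on the vertex set. Then K (dimension 2) consists of the simplices:

  0-simplices (6): [1], [2], [3], [4], [5], [6]
  1-simplices (15): [1,2], [1,3], [1,4], [1,5], [1,6], [2,3], [2,4], [2,5], [2,6], [3,4], [3,5], [3,6], [4,5], [4,6], [5,6]
  2-simplices (10): [1,2,3], [1,2,5], [1,3,4], [1,4,6], [1,5,6], [2,3,6], [2,4,5], [2,4,6], [3,4,5], [3,5,6]

Hence C_0 ≅ Z^6, C_1 ≅ Z^15, C_2 ≅ Z^10.

The boundary map ∂_1: C_1 → C_0 sends each edge [p,q] (with p < q) to q − p. For instance
  ∂[2,3] = [3] − [2].
This gives a 6×15 integer matrix of rank 5; reducing to Smith normal form yields diagonal entries (1,1,1,1,1).

The boundary map ∂_2: C_2 → C_1 acts by ∂[p,q,r] = [q,r] − [p,r] + [p,q]. For instance
  ∂[2,4,6] = [4,6] − [2,6] + [2,4],
  ∂[1,2,3] = [2,3] − [1,3] + [1,2].
The resulting 15×10 matrix has rank 10, and its Smith normal form has invariant factors (1,1,1,1,1,1,1,1,1,2).

Computing H_k = (kernel of ∂_k) / (image of ∂_{k+1}):

  H_0: rank C_0 − rank ∂_1 = 6 − 5 = 1, and the invariant factors of ∂_1 are all 1, so H_0 = Z.
  H_1: rank ker ∂_1 − rank ∂_2 = (15 − 5) − 10 = 0, and ∂_2 has invariant factor 2 > 1, so H_1 = Z/2Z.
  H_2: rank ker ∂_2 − rank ∂_3 = (10 − 10) − 0 = 0, and there is no ∂_3, so H_2 = 0.

As a check, the Euler characteristic is 6 − 15 + 10 = 1, which agrees with 1 − 0 + 0 = 1.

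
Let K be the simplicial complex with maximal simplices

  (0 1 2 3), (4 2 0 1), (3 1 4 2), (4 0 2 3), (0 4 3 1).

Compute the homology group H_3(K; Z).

Fix the vertex order 0 < 1 < 2 < 3 < 4 and write every simplex with vertices in increasing order. Then dim K = 3 and the simplices of K are:

  0-simplices (5): [0], [1], [2], [3], [4]
  1-simplices (10): [0,1], [0,2], [0,3], [0,4], [1,2], [1,3], [1,4], [2,3], [2,4], [3,4]
  2-simplices (10): [0,1,2], [0,1,3], [0,1,4], [0,2,3], [0,2,4], [0,3,4], [1,2,3], [1,2,4], [1,3,4], [2,3,4]
  3-simplices (5): [0,1,2,3], [0,1,2,4], [0,1,3,4], [0,2,3,4], [1,2,3,4]

Hence C_0 ≅ Z^5, C_1 ≅ Z^10, C_2 ≅ Z^10, C_3 ≅ Z^5.

Boundary ∂_1: C_1 → C_0 is given by ∂[p,q] = [q] − [p]. For instance
  ∂[2,3] = [3] − [2].
The 5×10 boundary matrix has rank 4 and Smith normal form diag(1,1,1,1).

∂_2: C_2 → C_1 maps a triangle to the signed sum of its edges. For instance
  ∂[0,2,3] = [2,3] − [0,3] + [0,2],
  ∂[0,1,4] = [1,4] − [0,4] + [0,1].
As a 10×10 matrix over Z this has rank 6, with invariant factors (1,1,1,1,1,1).

∂_3: C_3 → C_2 sends each 3-simplex σ to the alternating sum Σ_i (−1)^i (σ with its i-th vertex removed). For instance
  ∂[0,1,2,3] = [1,2,3] − [0,2,3] + [0,1,3] − [0,1,2],
  ∂[0,1,3,4] = [1,3,4] − [0,3,4] + [0,1,4] − [0,1,3].
The 10×5 boundary matrix has rank 4 and Smith normal form diag(1,1,1,1).

Computing H_k = (kernel of ∂_k) / (image of ∂_{k+1}):

  H_3: rank ker ∂_3 − rank ∂_4 = (5 − 4) − 0 = 1, and there is no ∂_4, so H_3 ≅ Z.

H_3 = Z.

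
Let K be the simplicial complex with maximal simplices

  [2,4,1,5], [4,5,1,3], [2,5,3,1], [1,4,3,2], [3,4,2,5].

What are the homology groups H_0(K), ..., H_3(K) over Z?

H_0 ≅ Z,  H_1 = 0,  H_2 = 0,  H_3 ≅ Z.

Take the total order 1 < 2 < 3 < 4 < 5 on the vertex set. Then K (dimension 3) consists of the simplices:

  0-simplices (5): [1], [2], [3], [4], [5]
  1-simplices (10): [1,2], [1,3], [1,4], [1,5], [2,3], [2,4], [2,5], [3,4], [3,5], [4,5]
  2-simplices (10): [1,2,3], [1,2,4], [1,2,5], [1,3,4], [1,3,5], [1,4,5], [2,3,4], [2,3,5], [2,4,5], [3,4,5]
  3-simplices (5): [1,2,3,4], [1,2,3,5], [1,2,4,5], [1,3,4,5], [2,3,4,5]

so the chain groups are C_0 ≅ Z^5, C_1 ≅ Z^10, C_2 ≅ Z^10, C_3 ≅ Z^5.

∂_1: C_1 → C_0 is given by ∂[p,q] = [q] − [p].
As a 5×10 matrix over Z this has rank 4, with invariant factors (1,1,1,1).

The boundary map ∂_2: C_2 → C_1 sends each 2-simplex [p,q,r] to [q,r] − [p,r] + [p,q]. For instance
  ∂[1,4,5] = [4,5] − [1,5] + [1,4],
  ∂[1,2,5] = [2,5] − [1,5] + [1,2].
This gives a 10×10 integer matrix of rank 6; reducing to Smith normal form yields diagonal entries (1,1,1,1,1,1).

∂_3: C_3 → C_2 sends each 3-simplex σ to the alternating sum Σ_i (−1)^i (σ with its i-th vertex removed). For instance
  ∂[1,2,3,5] = [2,3,5] − [1,3,5] + [1,2,5] − [1,2,3],
  ∂[1,2,3,4] = [2,3,4] − [1,3,4] + [1,2,4] − [1,2,3].
The resulting 10×5 matrix has rank 4, and its Smith normal form has invariant factors (1,1,1,1).

Now H_k = ker ∂_k / im ∂_{k+1}, so:

  H_0: rank C_0 − rank ∂_1 = 5 − 4 = 1, and the invariant factors of ∂_1 are all 1, so H_0 ≅ Z.
  H_1: rank ker ∂_1 − rank ∂_2 = (10 − 4) − 6 = 0, and the invariant factors of ∂_2 are all 1, so H_1 ≅ 0.
  H_2: rank ker ∂_2 − rank ∂_3 = (10 − 6) − 4 = 0, and the invariant factors of ∂_3 are all 1, so H_2 ≅ 0.
  H_3: rank ker ∂_3 − rank ∂_4 = (5 − 4) − 0 = 1, and there is no ∂_4, so H_3 ≅ Z.

As a check, the Euler characteristic is 5 − 10 + 10 − 5 = 0, which agrees with 1 − 0 + 0 − 1 = 0.
(K is a triangulation of the 3-sphere S^3.)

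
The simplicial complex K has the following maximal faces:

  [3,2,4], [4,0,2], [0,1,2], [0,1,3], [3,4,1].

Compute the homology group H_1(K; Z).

H_1 = Z.

Take the total order 0 < 1 < 2 < 3 < 4 on the vertex set. Then K (dimension 2) consists of the simplices:

  0-simplices (5): [0], [1], [2], [3], [4]
  1-simplices (10): [0,1], [0,2], [0,3], [0,4], [1,2], [1,3], [1,4], [2,3], [2,4], [3,4]
  2-simplices (5): [0,1,2], [0,1,3], [0,2,4], [1,3,4], [2,3,4]

giving chain groups C_0 ≅ Z^5, C_1 ≅ Z^10, C_2 ≅ Z^5.

The boundary map ∂_1: C_1 → C_0 sends each edge [p,q] (with p < q) to q − p. For instance
  ∂[1,2] = [2] − [1].
As a 5×10 matrix over Z this has rank 4, with invariant factors (1,1,1,1).

Boundary ∂_2: C_2 → C_1 acts by ∂[p,q,r] = [q,r] − [p,r] + [p,q]. For instance
  ∂[2,3,4] = [3,4] − [2,4] + [2,3],
  ∂[1,3,4] = [3,4] − [1,4] + [1,3].
The 10×5 boundary matrix has rank 5 and Smith normal form diag(1,1,1,1,1).

Reading off H_k = ker ∂_k / im ∂_{k+1}:

  H_1: rank ker ∂_1 − rank ∂_2 = (10 − 4) − 5 = 1, and the invariant factors of ∂_2 are all 1, so H_1 = Z.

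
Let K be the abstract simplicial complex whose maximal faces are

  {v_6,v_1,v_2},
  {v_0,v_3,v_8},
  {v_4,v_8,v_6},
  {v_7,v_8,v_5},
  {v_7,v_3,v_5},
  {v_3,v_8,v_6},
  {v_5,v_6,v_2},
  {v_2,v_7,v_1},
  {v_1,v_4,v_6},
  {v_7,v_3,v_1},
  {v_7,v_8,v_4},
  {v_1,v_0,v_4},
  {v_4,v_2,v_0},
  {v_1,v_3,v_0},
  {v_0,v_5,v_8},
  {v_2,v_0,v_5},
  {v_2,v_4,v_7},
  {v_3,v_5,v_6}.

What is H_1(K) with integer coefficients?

We work with the vertex ordering v_0 < v_1 < v_2 < v_3 < v_4 < v_5 < v_6 < v_7 < v_8. The simplices of K, each written with vertices in increasing order, are:

  0-simplices (9): [v_0], [v_1], [v_2], [v_3], [v_4], [v_5], [v_6], [v_7], [v_8]
  1-simplices (27): (27 of them)
  2-simplices (18): (18 of them)

Hence C_0 ≅ Z^9, C_1 ≅ Z^27, C_2 ≅ Z^18.

∂_1: C_1 → C_0 maps an edge to its endpoints' difference, ∂[p,q] = q − p. For instance
  ∂[v_5,v_6] = [v_6] − [v_5].
As a 9×27 matrix over Z this has rank 8, with invariant factors (1,1,1,1,1,1,1,1).

The boundary map ∂_2: C_2 → C_1 sends each 2-simplex [p,q,r] to [q,r] − [p,r] + [p,q]. For instance
  ∂[v_0,v_2,v_5] = [v_2,v_5] − [v_0,v_5] + [v_0,v_2],
  ∂[v_5,v_7,v_8] = [v_7,v_8] − [v_5,v_8] + [v_5,v_7].
The 27×18 boundary matrix has rank 18 and Smith normal form diag(1,1,1,1,1,1,1,1,1,1,1,1,1,1,1,1,1,2).

Computing H_k = (kernel of ∂_k) / (image of ∂_{k+1}):

  H_1: rank ker ∂_1 − rank ∂_2 = (27 − 8) − 18 = 1, and ∂_2 has invariant factor 2 > 1, so H_1 ≅ Z × Z/2.

H_1 = Z × Z/2.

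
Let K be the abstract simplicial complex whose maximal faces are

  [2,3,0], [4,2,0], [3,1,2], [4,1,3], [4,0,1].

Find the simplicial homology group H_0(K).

Take the total order 0 < 1 < 2 < 3 < 4 on the vertex set. Then K (dimension 2) consists of the simplices:

  0-simplices (5): [0], [1], [2], [3], [4]
  1-simplices (10): [0,1], [0,2], [0,3], [0,4], [1,2], [1,3], [1,4], [2,3], [2,4], [3,4]
  2-simplices (5): [0,1,4], [0,2,3], [0,2,4], [1,2,3], [1,3,4]

giving chain groups C_0 ≅ Z^5, C_1 ≅ Z^10, C_2 ≅ Z^5.

Boundary ∂_1: C_1 → C_0 sends each edge [p,q] (with p < q) to q − p. For instance
  ∂[0,1] = [1] − [0].
This gives a 5×10 integer matrix of rank 4; reducing to Smith normal form yields diagonal entries (1,1,1,1).

Boundary ∂_2: C_2 → C_1 acts by ∂[p,q,r] = [q,r] − [p,r] + [p,q]. For instance
  ∂[0,2,4] = [2,4] − [0,4] + [0,2],
  ∂[1,3,4] = [3,4] − [1,4] + [1,3].
The 10×5 boundary matrix has rank 5 and Smith normal form diag(1,1,1,1,1).

Reading off H_k = ker ∂_k / im ∂_{k+1}:

  H_0: rank C_0 − rank ∂_1 = 5 − 4 = 1, and the invariant factors of ∂_1 are all 1, so H_0 = Z.

H_0 ≅ Z.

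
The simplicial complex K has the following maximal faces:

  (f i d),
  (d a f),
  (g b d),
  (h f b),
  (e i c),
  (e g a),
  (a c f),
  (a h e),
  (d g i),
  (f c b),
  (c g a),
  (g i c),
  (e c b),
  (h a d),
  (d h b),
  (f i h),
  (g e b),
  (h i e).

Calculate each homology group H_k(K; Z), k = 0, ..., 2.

H_0 = Z,  H_1 = Z ⊕ Z/2,  H_2 = 0.

We work with the vertex ordering a < b < c < d < e < f < g < h < i. The simplices of K, each written with vertices in increasing order, are:

  0-simplices (9): a, b, c, d, e, f, g, h, i
  1-simplices (27): ac, ad, ae, af, ag, ah, bc, bd, be, bf, bg, bh, ce, cf, cg, ci, df, dg, dh, di, eg, eh, ei, fh, fi, gi, hi
  2-simplices (18): acf, acg, adf, adh, aeg, aeh, bce, bcf, bdg, bdh, beg, bfh, cei, cgi, dfi, dgi, ehi, fhi

giving chain groups C_0 ≅ Z^9, C_1 ≅ Z^27, C_2 ≅ Z^18.

The boundary map ∂_1: C_1 → C_0 sends each edge [p,q] (with p < q) to q − p. For instance
  ∂di = i − d.
As a 9×27 matrix over Z this has rank 8, with invariant factors (1,1,1,1,1,1,1,1).

∂_2: C_2 → C_1 acts by ∂[p,q,r] = [q,r] − [p,r] + [p,q]. For instance
  ∂bcf = cf − bf + bc,
  ∂bdg = dg − bg + bd.
This gives a 27×18 integer matrix of rank 18; reducing to Smith normal form yields diagonal entries (1,1,1,1,1,1,1,1,1,1,1,1,1,1,1,1,1,2).

Now H_k = ker ∂_k / im ∂_{k+1}, so:

  H_0: rank C_0 − rank ∂_1 = 9 − 8 = 1, and the invariant factors of ∂_1 are all 1, so H_0 ≅ Z.
  H_1: rank ker ∂_1 − rank ∂_2 = (27 − 8) − 18 = 1, and ∂_2 has invariant factor 2 > 1, so H_1 ≅ Z ⊕ Z/2.
  H_2: rank ker ∂_2 − rank ∂_3 = (18 − 18) − 0 = 0, and there is no ∂_3, so H_2 ≅ 0.

As a check, the Euler characteristic is 9 − 27 + 18 = 0, which agrees with 1 − 1 + 0 = 0.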